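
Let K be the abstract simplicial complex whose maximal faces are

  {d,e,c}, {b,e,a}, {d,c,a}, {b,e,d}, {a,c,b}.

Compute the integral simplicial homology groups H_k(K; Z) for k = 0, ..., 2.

H_0 ≅ Z,  H_1 ≅ Z,  H_2 = 0.

Take the total order a < b < c < d < e on the vertex set. Then K (dimension 2) consists of the simplices:

  0-simplices (5): a, b, c, d, e
  1-simplices (10): ab, ac, ad, ae, bc, bd, be, cd, ce, de
  2-simplices (5): abc, abe, acd, bde, cde

Hence C_0 ≅ Z^5, C_1 ≅ Z^10, C_2 ≅ Z^5.

Boundary ∂_1: C_1 → C_0 maps an edge to its endpoints' difference, ∂[p,q] = q − p. For instance
  ∂ad = d − a.
The 5×10 boundary matrix has rank 4 and Smith normal form diag(1,1,1,1).

Boundary ∂_2: C_2 → C_1 sends each 2-simplex [p,q,r] to [q,r] − [p,r] + [p,q]. For instance
  ∂abc = bc − ac + ab,
  ∂abe = be − ae + ab.
The resulting 10×5 matrix has rank 5, and its Smith normal form has invariant factors (1,1,1,1,1).

From H_k ≅ ker(∂_k) / im(∂_{k+1}) we obtain:

  H_0: rank C_0 − rank ∂_1 = 5 − 4 = 1, and the invariant factors of ∂_1 are all 1, so H_0 = Z.
  H_1: rank ker ∂_1 − rank ∂_2 = (10 − 4) − 5 = 1, and the invariant factors of ∂_2 are all 1, so H_1 = Z.
  H_2: rank ker ∂_2 − rank ∂_3 = (5 − 5) − 0 = 0, and there is no ∂_3, so H_2 = 0.

As a check, the Euler characteristic is 5 − 10 + 5 = 0, which agrees with 1 − 1 + 0 = 0.
(K is a triangulation of the Möbius band.)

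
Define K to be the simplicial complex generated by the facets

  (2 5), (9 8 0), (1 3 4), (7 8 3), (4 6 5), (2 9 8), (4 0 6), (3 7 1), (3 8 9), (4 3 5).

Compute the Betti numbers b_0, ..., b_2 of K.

b_0 = 1, b_1 = 2, b_2 = 0.

Take the total order 0 < 1 < 2 < 3 < 4 < 5 < 6 < 7 < 8 < 9 on the vertex set. Then K (dimension 2) consists of the simplices:

  0-simplices (10): [0], [1], [2], [3], [4], [5], [6], [7], [8], [9]
  1-simplices (20): [0,4], [0,6], [0,8], [0,9], [1,3], [1,4], [1,7], [2,5], [2,8], [2,9], [3,4], [3,5], [3,7], [3,8], [3,9], [4,5], [4,6], [5,6], [7,8], [8,9]
  2-simplices (9): [0,4,6], [0,8,9], [1,3,4], [1,3,7], [2,8,9], [3,4,5], [3,7,8], [3,8,9], [4,5,6]

Hence C_0 ≅ Z^10, C_1 ≅ Z^20, C_2 ≅ Z^9.

∂_1: C_1 → C_0 sends each edge [p,q] (with p < q) to q − p. For instance
  ∂[4,6] = [6] − [4].
The resulting 10×20 matrix has rank 9, and its Smith normal form has invariant factors (1,1,1,1,1,1,1,1,1).

∂_2: C_2 → C_1 acts by ∂[p,q,r] = [q,r] − [p,r] + [p,q]. For instance
  ∂[4,5,6] = [5,6] − [4,6] + [4,5],
  ∂[3,4,5] = [4,5] − [3,5] + [3,4].
The resulting 20×9 matrix has rank 9, and its Smith normal form has invariant factors (1,1,1,1,1,1,1,1,1).

Now H_k = ker ∂_k / im ∂_{k+1}, so:

  H_0: rank C_0 − rank ∂_1 = 10 − 9 = 1, and the invariant factors of ∂_1 are all 1, so H_0 ≅ Z.
  H_1: rank ker ∂_1 − rank ∂_2 = (20 − 9) − 9 = 2, and the invariant factors of ∂_2 are all 1, so H_1 ≅ Z^2.
  H_2: rank ker ∂_2 − rank ∂_3 = (9 − 9) − 0 = 0, and there is no ∂_3, so H_2 ≅ 0.

Hence the Betti numbers are b_0 = 1, b_1 = 2, b_2 = 0.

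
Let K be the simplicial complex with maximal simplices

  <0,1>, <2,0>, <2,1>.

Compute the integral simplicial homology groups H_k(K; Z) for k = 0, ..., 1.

H_0 ≅ Z,  H_1 ≅ Z.

Order the vertices as 0 < 1 < 2. Listing each simplex with vertices in this order, K has dimension 1 with simplices:

  0-simplices (3): [0], [1], [2]
  1-simplices (3): [0,1], [0,2], [1,2]

so the chain groups are C_0 ≅ Z^3, C_1 ≅ Z^3.

∂_1: C_1 → C_0 sends each edge [p,q] (with p < q) to q − p. For instance
  ∂[1,2] = [2] − [1].
This gives a 3×3 integer matrix of rank 2; reducing to Smith normal form yields diagonal entries (1,1).

From H_k ≅ ker(∂_k) / im(∂_{k+1}) we obtain:

  H_0: rank C_0 − rank ∂_1 = 3 − 2 = 1, and the invariant factors of ∂_1 are all 1, so H_0 ≅ Z.
  H_1: rank ker ∂_1 − rank ∂_2 = (3 − 2) − 0 = 1, and there is no ∂_2, so H_1 ≅ Z.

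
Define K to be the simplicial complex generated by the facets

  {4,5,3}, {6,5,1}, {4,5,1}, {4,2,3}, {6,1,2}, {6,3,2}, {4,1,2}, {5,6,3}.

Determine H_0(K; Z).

H_0 = Z.

Fix the vertex order 1 < 2 < 3 < 4 < 5 < 6 and write every simplex with vertices in increasing order. Then dim K = 2 and the simplices of K are:

  0-simplices (6): [1], [2], [3], [4], [5], [6]
  1-simplices (12): [1,2], [1,4], [1,5], [1,6], [2,3], [2,4], [2,6], [3,4], [3,5], [3,6], [4,5], [5,6]
  2-simplices (8): [1,2,4], [1,2,6], [1,4,5], [1,5,6], [2,3,4], [2,3,6], [3,4,5], [3,5,6]

Hence C_0 ≅ Z^6, C_1 ≅ Z^12, C_2 ≅ Z^8.

The boundary map ∂_1: C_1 → C_0 maps an edge to its endpoints' difference, ∂[p,q] = q − p. For instance
  ∂[5,6] = [6] − [5].
As a 6×12 matrix over Z this has rank 5, with invariant factors (1,1,1,1,1).

∂_2: C_2 → C_1 acts by ∂[p,q,r] = [q,r] − [p,r] + [p,q]. For instance
  ∂[1,2,6] = [2,6] − [1,6] + [1,2],
  ∂[3,5,6] = [5,6] − [3,6] + [3,5].
The 12×8 boundary matrix has rank 7 and Smith normal form diag(1,1,1,1,1,1,1).

Reading off H_k = ker ∂_k / im ∂_{k+1}:

  H_0: rank C_0 − rank ∂_1 = 6 − 5 = 1, and the invariant factors of ∂_1 are all 1, so H_0 = Z.

(K is a triangulation of the 2-sphere S^2.)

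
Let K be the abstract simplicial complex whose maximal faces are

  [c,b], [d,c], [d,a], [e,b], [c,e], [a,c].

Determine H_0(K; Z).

H_0 = Z.

Fix the vertex order a < b < c < d < e and write every simplex with vertices in increasing order. Then dim K = 1 and the simplices of K are:

  0-simplices (5): a, b, c, d, e
  1-simplices (6): ac, ad, bc, be, cd, ce

so the chain groups are C_0 ≅ Z^5, C_1 ≅ Z^6.

∂_1: C_1 → C_0 maps an edge to its endpoints' difference, ∂[p,q] = q − p.
This gives a 5×6 integer matrix of rank 4; reducing to Smith normal form yields diagonal entries (1,1,1,1).

Reading off H_k = ker ∂_k / im ∂_{k+1}:

  H_0: rank C_0 − rank ∂_1 = 5 − 4 = 1, and the invariant factors of ∂_1 are all 1, so H_0 ≅ Z.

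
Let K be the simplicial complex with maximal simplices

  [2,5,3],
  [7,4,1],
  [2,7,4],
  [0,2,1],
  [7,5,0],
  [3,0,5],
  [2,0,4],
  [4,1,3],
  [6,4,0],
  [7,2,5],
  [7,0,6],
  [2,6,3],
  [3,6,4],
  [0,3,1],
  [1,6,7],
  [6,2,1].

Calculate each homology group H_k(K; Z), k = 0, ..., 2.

We work with the vertex ordering 0 < 1 < 2 < 3 < 4 < 5 < 6 < 7. The simplices of K, each written with vertices in increasing order, are:

  0-simplices (8): [0], [1], [2], [3], [4], [5], [6], [7]
  1-simplices (24): (24 of them)
  2-simplices (16): [0,1,2], [0,1,3], [0,2,4], [0,3,5], [0,4,6], [0,5,7], [0,6,7], [1,2,6], [1,3,4], [1,4,7], [1,6,7], [2,3,5], [2,3,6], [2,4,7], [2,5,7], [3,4,6]

giving chain groups C_0 ≅ Z^8, C_1 ≅ Z^24, C_2 ≅ Z^16.

Boundary ∂_1: C_1 → C_0 maps an edge to its endpoints' difference, ∂[p,q] = q − p.
As a 8×24 matrix over Z this has rank 7, with invariant factors (1,1,1,1,1,1,1).

The boundary map ∂_2: C_2 → C_1 maps a triangle to the signed sum of its edges. For instance
  ∂[2,5,7] = [5,7] − [2,7] + [2,5],
  ∂[0,2,4] = [2,4] − [0,4] + [0,2].
This gives a 24×16 integer matrix of rank 15; reducing to Smith normal form yields diagonal entries (1,1,1,1,1,1,1,1,1,1,1,1,1,1,1).

Reading off H_k = ker ∂_k / im ∂_{k+1}:

  H_0: rank C_0 − rank ∂_1 = 8 − 7 = 1, and the invariant factors of ∂_1 are all 1, so H_0 = Z.
  H_1: rank ker ∂_1 − rank ∂_2 = (24 − 7) − 15 = 2, and the invariant factors of ∂_2 are all 1, so H_1 = Z^2.
  H_2: rank ker ∂_2 − rank ∂_3 = (16 − 15) − 0 = 1, and there is no ∂_3, so H_2 = Z.

H_0 = Z,  H_1 = Z^2,  H_2 = Z.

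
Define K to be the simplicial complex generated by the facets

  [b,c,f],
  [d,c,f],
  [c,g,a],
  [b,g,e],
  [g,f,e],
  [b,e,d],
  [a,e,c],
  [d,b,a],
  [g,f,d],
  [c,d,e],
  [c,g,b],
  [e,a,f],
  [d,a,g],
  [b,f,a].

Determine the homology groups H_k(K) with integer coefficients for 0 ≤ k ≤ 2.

K has 7 vertices, 21 edges, 14 triangles.
rank ∂_0 = 0, rank ∂_1 = 6 ⇒ b_0 = 7 − 0 − 6 = 1; all invariant factors of ∂_1 are 1 so no torsion. So H_0 ≅ Z.
rank ∂_1 = 6, rank ∂_2 = 13 ⇒ b_1 = 21 − 6 − 13 = 2; all invariant factors of ∂_2 are 1 so no torsion. So H_1 ≅ Z^2.
rank ∂_2 = 13, rank ∂_3 = 0 ⇒ b_2 = 14 − 13 − 0 = 1. So H_2 ≅ Z.

H_0 = Z,  H_1 = Z^2,  H_2 = Z.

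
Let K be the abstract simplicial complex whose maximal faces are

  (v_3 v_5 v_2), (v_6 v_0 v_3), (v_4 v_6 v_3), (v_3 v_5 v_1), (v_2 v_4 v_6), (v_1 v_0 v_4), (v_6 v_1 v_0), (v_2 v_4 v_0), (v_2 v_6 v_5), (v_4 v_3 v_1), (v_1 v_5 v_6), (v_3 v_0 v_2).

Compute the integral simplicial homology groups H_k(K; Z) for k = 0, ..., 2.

K has 7 vertices, 18 edges, 12 triangles.
rank ∂_0 = 0, rank ∂_1 = 6 ⇒ b_0 = 7 − 0 − 6 = 1; all invariant factors of ∂_1 are 1 so no torsion. So H_0 ≅ Z.
rank ∂_1 = 6, rank ∂_2 = 12 ⇒ b_1 = 18 − 6 − 12 = 0; ∂_2 has invariant factor(s) [2] giving torsion. So H_1 ≅ Z/2.
rank ∂_2 = 12, rank ∂_3 = 0 ⇒ b_2 = 12 − 12 − 0 = 0. So H_2 ≅ 0.

H_0 ≅ Z,  H_1 ≅ Z/2,  H_2 = 0.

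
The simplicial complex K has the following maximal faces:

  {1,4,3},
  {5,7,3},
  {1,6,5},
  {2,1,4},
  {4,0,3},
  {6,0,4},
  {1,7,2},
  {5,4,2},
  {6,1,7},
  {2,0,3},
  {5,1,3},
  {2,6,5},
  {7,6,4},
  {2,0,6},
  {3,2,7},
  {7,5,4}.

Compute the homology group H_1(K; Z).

H_1 ≅ Z^2.

We work with the vertex ordering 0 < 1 < 2 < 3 < 4 < 5 < 6 < 7. The simplices of K, each written with vertices in increasing order, are:

  0-simplices (8): [0], [1], [2], [3], [4], [5], [6], [7]
  1-simplices (24): (24 of them)
  2-simplices (16): [0,2,3], [0,2,6], [0,3,4], [0,4,6], [1,2,4], [1,2,7], [1,3,4], [1,3,5], [1,5,6], [1,6,7], [2,3,7], [2,4,5], [2,5,6], [3,5,7], [4,5,7], [4,6,7]

giving chain groups C_0 ≅ Z^8, C_1 ≅ Z^24, C_2 ≅ Z^16.

∂_1: C_1 → C_0 maps an edge to its endpoints' difference, ∂[p,q] = q − p. For instance
  ∂[1,2] = [2] − [1].
The 8×24 boundary matrix has rank 7 and Smith normal form diag(1,1,1,1,1,1,1).

Boundary ∂_2: C_2 → C_1 sends each 2-simplex [p,q,r] to [q,r] − [p,r] + [p,q]. For instance
  ∂[1,2,7] = [2,7] − [1,7] + [1,2],
  ∂[0,2,6] = [2,6] − [0,6] + [0,2].
The 24×16 boundary matrix has rank 15 and Smith normal form diag(1,1,1,1,1,1,1,1,1,1,1,1,1,1,1).

Reading off H_k = ker ∂_k / im ∂_{k+1}:

  H_1: rank ker ∂_1 − rank ∂_2 = (24 − 7) − 15 = 2, and the invariant factors of ∂_2 are all 1, so H_1 ≅ Z^2.

(K is a triangulation of the torus T^2.)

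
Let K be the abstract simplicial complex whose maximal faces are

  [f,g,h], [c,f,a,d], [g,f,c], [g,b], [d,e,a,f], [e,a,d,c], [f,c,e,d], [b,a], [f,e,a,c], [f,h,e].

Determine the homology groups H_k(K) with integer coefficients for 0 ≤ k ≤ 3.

Fix the vertex order a < b < c < d < e < f < g < h and write every simplex with vertices in increasing order. Then dim K = 3 and the simplices of K are:

  0-simplices (8): a, b, c, d, e, f, g, h
  1-simplices (17): ab, ac, ad, ae, af, bg, cd, ce, cf, cg, de, df, ef, eh, fg, fh, gh
  2-simplices (13): acd, ace, acf, ade, adf, aef, cde, cdf, cef, cfg, def, efh, fgh
  3-simplices (5): acde, acdf, acef, adef, cdef

giving chain groups C_0 ≅ Z^8, C_1 ≅ Z^17, C_2 ≅ Z^13, C_3 ≅ Z^5.

∂_1: C_1 → C_0 maps an edge to its endpoints' difference, ∂[p,q] = q − p. For instance
  ∂cg = g − c.
This gives a 8×17 integer matrix of rank 7; reducing to Smith normal form yields diagonal entries (1,1,1,1,1,1,1).

∂_2: C_2 → C_1 sends each 2-simplex [p,q,r] to [q,r] − [p,r] + [p,q]. For instance
  ∂cef = ef − cf + ce,
  ∂acd = cd − ad + ac.
As a 17×13 matrix over Z this has rank 9, with invariant factors (1,1,1,1,1,1,1,1,1).

The boundary map ∂_3: C_3 → C_2 sends each 3-simplex σ to the alternating sum Σ_i (−1)^i (σ with its i-th vertex removed). For instance
  ∂acde = cde − ade + ace − acd,
  ∂acef = cef − aef + acf − ace.
As a 13×5 matrix over Z this has rank 4, with invariant factors (1,1,1,1).

Reading off H_k = ker ∂_k / im ∂_{k+1}:

  H_0: rank C_0 − rank ∂_1 = 8 − 7 = 1, and the invariant factors of ∂_1 are all 1, so H_0 ≅ Z.
  H_1: rank ker ∂_1 − rank ∂_2 = (17 − 7) − 9 = 1, and the invariant factors of ∂_2 are all 1, so H_1 ≅ Z.
  H_2: rank ker ∂_2 − rank ∂_3 = (13 − 9) − 4 = 0, and the invariant factors of ∂_3 are all 1, so H_2 ≅ 0.
  H_3: rank ker ∂_3 − rank ∂_4 = (5 − 4) − 0 = 1, and there is no ∂_4, so H_3 ≅ Z.

As a check, the Euler characteristic is 8 − 17 + 13 − 5 = -1, which agrees with 1 − 1 + 0 − 1 = -1.

H_0 = Z,  H_1 = Z,  H_2 = 0,  H_3 = Z.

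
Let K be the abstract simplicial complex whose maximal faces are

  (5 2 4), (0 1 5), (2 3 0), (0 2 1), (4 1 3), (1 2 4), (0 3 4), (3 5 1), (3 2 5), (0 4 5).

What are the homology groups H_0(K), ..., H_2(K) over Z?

We work with the vertex ordering 0 < 1 < 2 < 3 < 4 < 5. The simplices of K, each written with vertices in increasing order, are:

  0-simplices (6): [0], [1], [2], [3], [4], [5]
  1-simplices (15): [0,1], [0,2], [0,3], [0,4], [0,5], [1,2], [1,3], [1,4], [1,5], [2,3], [2,4], [2,5], [3,4], [3,5], [4,5]
  2-simplices (10): [0,1,2], [0,1,5], [0,2,3], [0,3,4], [0,4,5], [1,2,4], [1,3,4], [1,3,5], [2,3,5], [2,4,5]

giving chain groups C_0 ≅ Z^6, C_1 ≅ Z^15, C_2 ≅ Z^10.

Boundary ∂_1: C_1 → C_0 is given by ∂[p,q] = [q] − [p].
This gives a 6×15 integer matrix of rank 5; reducing to Smith normal form yields diagonal entries (1,1,1,1,1).

∂_2: C_2 → C_1 sends each 2-simplex [p,q,r] to [q,r] − [p,r] + [p,q]. For instance
  ∂[1,3,5] = [3,5] − [1,5] + [1,3],
  ∂[0,4,5] = [4,5] − [0,5] + [0,4].
As a 15×10 matrix over Z this has rank 10, with invariant factors (1,1,1,1,1,1,1,1,1,2).

Computing H_k = (kernel of ∂_k) / (image of ∂_{k+1}):

  H_0: rank C_0 − rank ∂_1 = 6 − 5 = 1, and the invariant factors of ∂_1 are all 1, so H_0 ≅ Z.
  H_1: rank ker ∂_1 − rank ∂_2 = (15 − 5) − 10 = 0, and ∂_2 has invariant factor 2 > 1, so H_1 ≅ Z/2.
  H_2: rank ker ∂_2 − rank ∂_3 = (10 − 10) − 0 = 0, and there is no ∂_3, so H_2 ≅ 0.

(K is a triangulation of the real projective plane RP^2.)

H_0 ≅ Z,  H_1 ≅ Z/2,  H_2 = 0.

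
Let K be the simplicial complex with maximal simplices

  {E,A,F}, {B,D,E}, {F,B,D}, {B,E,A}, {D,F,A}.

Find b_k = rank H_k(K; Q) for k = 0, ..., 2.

b_0 = 1, b_1 = 1, b_2 = 0.

Fix the vertex order A < B < D < E < F and write every simplex with vertices in increasing order. Then dim K = 2 and the simplices of K are:

  0-simplices (5): A, B, D, E, F
  1-simplices (10): AB, AD, AE, AF, BD, BE, BF, DE, DF, EF
  2-simplices (5): ABE, ADF, AEF, BDE, BDF

Hence C_0 ≅ Z^5, C_1 ≅ Z^10, C_2 ≅ Z^5.

∂_1: C_1 → C_0 maps an edge to its endpoints' difference, ∂[p,q] = q − p. For instance
  ∂EF = F − E.
The resulting 5×10 matrix has rank 4, and its Smith normal form has invariant factors (1,1,1,1).

Boundary ∂_2: C_2 → C_1 maps a triangle to the signed sum of its edges. For instance
  ∂BDF = DF − BF + BD,
  ∂ABE = BE − AE + AB.
The 10×5 boundary matrix has rank 5 and Smith normal form diag(1,1,1,1,1).

Computing H_k = (kernel of ∂_k) / (image of ∂_{k+1}):

  H_0: rank C_0 − rank ∂_1 = 5 − 4 = 1, and the invariant factors of ∂_1 are all 1, so H_0 = Z.
  H_1: rank ker ∂_1 − rank ∂_2 = (10 − 4) − 5 = 1, and the invariant factors of ∂_2 are all 1, so H_1 = Z.
  H_2: rank ker ∂_2 − rank ∂_3 = (5 − 5) − 0 = 0, and there is no ∂_3, so H_2 = 0.

(K is a triangulation of the Möbius band.)

Hence the Betti numbers are b_0 = 1, b_1 = 1, b_2 = 0.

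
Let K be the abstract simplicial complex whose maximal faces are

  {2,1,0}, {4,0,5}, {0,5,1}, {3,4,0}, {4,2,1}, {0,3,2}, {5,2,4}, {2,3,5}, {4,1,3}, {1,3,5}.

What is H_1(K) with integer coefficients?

K has 6 vertices, 15 edges, 10 triangles.
rank ∂_1 = 5, rank ∂_2 = 10 ⇒ b_1 = 15 − 5 − 10 = 0; ∂_2 has invariant factor(s) [2] giving torsion. So H_1 = Z/2.

H_1 ≅ Z/2.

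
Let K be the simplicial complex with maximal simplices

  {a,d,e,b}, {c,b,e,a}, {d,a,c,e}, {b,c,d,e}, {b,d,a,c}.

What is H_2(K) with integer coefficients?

H_2 ≅ 0.

We work with the vertex ordering a < b < c < d < e. The simplices of K, each written with vertices in increasing order, are:

  0-simplices (5): a, b, c, d, e
  1-simplices (10): ab, ac, ad, ae, bc, bd, be, cd, ce, de
  2-simplices (10): abc, abd, abe, acd, ace, ade, bcd, bce, bde, cde
  3-simplices (5): abcd, abce, abde, acde, bcde

giving chain groups C_0 ≅ Z^5, C_1 ≅ Z^10, C_2 ≅ Z^10, C_3 ≅ Z^5.

∂_1: C_1 → C_0 maps an edge to its endpoints' difference, ∂[p,q] = q − p.
This gives a 5×10 integer matrix of rank 4; reducing to Smith normal form yields diagonal entries (1,1,1,1).

Boundary ∂_2: C_2 → C_1 sends each 2-simplex [p,q,r] to [q,r] − [p,r] + [p,q]. For instance
  ∂bde = de − be + bd,
  ∂abe = be − ae + ab.
The resulting 10×10 matrix has rank 6, and its Smith normal form has invariant factors (1,1,1,1,1,1).

∂_3: C_3 → C_2 sends each 3-simplex σ to the alternating sum Σ_i (−1)^i (σ with its i-th vertex removed). For instance
  ∂bcde = cde − bde + bce − bcd,
  ∂abcd = bcd − acd + abd − abc.
The resulting 10×5 matrix has rank 4, and its Smith normal form has invariant factors (1,1,1,1).

Computing H_k = (kernel of ∂_k) / (image of ∂_{k+1}):

  H_2: rank ker ∂_2 − rank ∂_3 = (10 − 6) − 4 = 0, and the invariant factors of ∂_3 are all 1, so H_2 ≅ 0.

(K is a triangulation of the 3-sphere S^3.)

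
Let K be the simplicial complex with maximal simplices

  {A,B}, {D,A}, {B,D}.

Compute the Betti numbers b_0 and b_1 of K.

b_0 = 1, b_1 = 1.

K has 3 vertices, 3 edges.
rank ∂_0 = 0, rank ∂_1 = 2 ⇒ b_0 = 3 − 0 − 2 = 1; all invariant factors of ∂_1 are 1 so no torsion. So H_0 = Z.
rank ∂_1 = 2, rank ∂_2 = 0 ⇒ b_1 = 3 − 2 − 0 = 1. So H_1 = Z.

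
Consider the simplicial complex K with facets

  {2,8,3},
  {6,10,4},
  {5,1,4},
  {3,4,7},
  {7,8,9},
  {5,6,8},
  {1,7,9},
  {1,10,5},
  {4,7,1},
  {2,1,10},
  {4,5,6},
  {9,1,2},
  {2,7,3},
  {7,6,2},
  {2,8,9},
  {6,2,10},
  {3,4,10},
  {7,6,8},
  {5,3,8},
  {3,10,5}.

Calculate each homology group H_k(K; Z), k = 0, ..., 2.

H_0 = Z,  H_1 = Z ⊕ Z/2,  H_2 = 0.

Take the total order 1 < 2 < 3 < 4 < 5 < 6 < 7 < 8 < 9 < 10 on the vertex set. Then K (dimension 2) consists of the simplices:

  0-simplices (10): [1], [2], [3], [4], [5], [6], [7], [8], [9], [10]
  1-simplices (30): (30 of them)
  2-simplices (20): (20 of them)

Hence C_0 ≅ Z^10, C_1 ≅ Z^30, C_2 ≅ Z^20.

The boundary map ∂_1: C_1 → C_0 sends each edge [p,q] (with p < q) to q − p.
As a 10×30 matrix over Z this has rank 9, with invariant factors (1,1,1,1,1,1,1,1,1).

The boundary map ∂_2: C_2 → C_1 sends each 2-simplex [p,q,r] to [q,r] − [p,r] + [p,q]. For instance
  ∂[2,8,9] = [8,9] − [2,9] + [2,8],
  ∂[1,4,7] = [4,7] − [1,7] + [1,4].
This gives a 30×20 integer matrix of rank 20; reducing to Smith normal form yields diagonal entries (1,1,1,1,1,1,1,1,1,1,1,1,1,1,1,1,1,1,1,2).

From H_k ≅ ker(∂_k) / im(∂_{k+1}) we obtain:

  H_0: rank C_0 − rank ∂_1 = 10 − 9 = 1, and the invariant factors of ∂_1 are all 1, so H_0 ≅ Z.
  H_1: rank ker ∂_1 − rank ∂_2 = (30 − 9) − 20 = 1, and ∂_2 has invariant factor 2 > 1, so H_1 ≅ Z ⊕ Z/2.
  H_2: rank ker ∂_2 − rank ∂_3 = (20 − 20) − 0 = 0, and there is no ∂_3, so H_2 ≅ 0.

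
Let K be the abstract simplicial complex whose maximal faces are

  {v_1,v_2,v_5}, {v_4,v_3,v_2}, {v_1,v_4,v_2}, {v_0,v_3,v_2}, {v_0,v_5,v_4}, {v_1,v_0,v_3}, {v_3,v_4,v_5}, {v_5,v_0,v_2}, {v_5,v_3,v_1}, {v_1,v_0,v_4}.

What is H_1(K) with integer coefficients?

H_1 = Z/2.

We work with the vertex ordering v_0 < v_1 < v_2 < v_3 < v_4 < v_5. The simplices of K, each written with vertices in increasing order, are:

  0-simplices (6): [v_0], [v_1], [v_2], [v_3], [v_4], [v_5]
  1-simplices (15): (15 of them)
  2-simplices (10): [v_0,v_1,v_3], [v_0,v_1,v_4], [v_0,v_2,v_3], [v_0,v_2,v_5], [v_0,v_4,v_5], [v_1,v_2,v_4], [v_1,v_2,v_5], [v_1,v_3,v_5], [v_2,v_3,v_4], [v_3,v_4,v_5]

so the chain groups are C_0 ≅ Z^6, C_1 ≅ Z^15, C_2 ≅ Z^10.

Boundary ∂_1: C_1 → C_0 maps an edge to its endpoints' difference, ∂[p,q] = q − p. For instance
  ∂[v_2,v_4] = [v_4] − [v_2].
As a 6×15 matrix over Z this has rank 5, with invariant factors (1,1,1,1,1).

Boundary ∂_2: C_2 → C_1 maps a triangle to the signed sum of its edges. For instance
  ∂[v_0,v_1,v_4] = [v_1,v_4] − [v_0,v_4] + [v_0,v_1],
  ∂[v_1,v_2,v_4] = [v_2,v_4] − [v_1,v_4] + [v_1,v_2].
The resulting 15×10 matrix has rank 10, and its Smith normal form has invariant factors (1,1,1,1,1,1,1,1,1,2).

Computing H_k = (kernel of ∂_k) / (image of ∂_{k+1}):

  H_1: rank ker ∂_1 − rank ∂_2 = (15 − 5) − 10 = 0, and ∂_2 has invariant factor 2 > 1, so H_1 ≅ Z/2.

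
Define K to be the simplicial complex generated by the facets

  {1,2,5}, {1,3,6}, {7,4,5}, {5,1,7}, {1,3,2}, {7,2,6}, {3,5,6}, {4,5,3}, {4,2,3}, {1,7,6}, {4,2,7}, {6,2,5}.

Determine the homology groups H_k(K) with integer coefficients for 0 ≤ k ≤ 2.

H_0 ≅ Z,  H_1 ≅ Z_2,  H_2 = 0.

We work with the vertex ordering 1 < 2 < 3 < 4 < 5 < 6 < 7. The simplices of K, each written with vertices in increasing order, are:

  0-simplices (7): [1], [2], [3], [4], [5], [6], [7]
  1-simplices (18): [1,2], [1,3], [1,5], [1,6], [1,7], [2,3], [2,4], [2,5], [2,6], [2,7], [3,4], [3,5], [3,6], [4,5], [4,7], [5,6], [5,7], [6,7]
  2-simplices (12): [1,2,3], [1,2,5], [1,3,6], [1,5,7], [1,6,7], [2,3,4], [2,4,7], [2,5,6], [2,6,7], [3,4,5], [3,5,6], [4,5,7]

so the chain groups are C_0 ≅ Z^7, C_1 ≅ Z^18, C_2 ≅ Z^12.

The boundary map ∂_1: C_1 → C_0 is given by ∂[p,q] = [q] − [p].
This gives a 7×18 integer matrix of rank 6; reducing to Smith normal form yields diagonal entries (1,1,1,1,1,1).

The boundary map ∂_2: C_2 → C_1 maps a triangle to the signed sum of its edges. For instance
  ∂[2,4,7] = [4,7] − [2,7] + [2,4],
  ∂[3,4,5] = [4,5] − [3,5] + [3,4].
The 18×12 boundary matrix has rank 12 and Smith normal form diag(1,1,1,1,1,1,1,1,1,1,1,2).

Reading off H_k = ker ∂_k / im ∂_{k+1}:

  H_0: rank C_0 − rank ∂_1 = 7 − 6 = 1, and the invariant factors of ∂_1 are all 1, so H_0 = Z.
  H_1: rank ker ∂_1 − rank ∂_2 = (18 − 6) − 12 = 0, and ∂_2 has invariant factor 2 > 1, so H_1 = Z_2.
  H_2: rank ker ∂_2 − rank ∂_3 = (12 − 12) − 0 = 0, and there is no ∂_3, so H_2 = 0.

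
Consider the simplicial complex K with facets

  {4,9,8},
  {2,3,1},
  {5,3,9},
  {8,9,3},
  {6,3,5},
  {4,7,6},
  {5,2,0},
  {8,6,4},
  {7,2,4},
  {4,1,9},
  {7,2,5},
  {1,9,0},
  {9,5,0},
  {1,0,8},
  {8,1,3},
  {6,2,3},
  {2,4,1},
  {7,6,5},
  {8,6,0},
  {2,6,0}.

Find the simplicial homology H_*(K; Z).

Take the total order 0 < 1 < 2 < 3 < 4 < 5 < 6 < 7 < 8 < 9 on the vertex set. Then K (dimension 2) consists of the simplices:

  0-simplices (10): [0], [1], [2], [3], [4], [5], [6], [7], [8], [9]
  1-simplices (30): (30 of them)
  2-simplices (20): (20 of them)

giving chain groups C_0 ≅ Z^10, C_1 ≅ Z^30, C_2 ≅ Z^20.

Boundary ∂_1: C_1 → C_0 maps an edge to its endpoints' difference, ∂[p,q] = q − p. For instance
  ∂[0,8] = [8] − [0].
The 10×30 boundary matrix has rank 9 and Smith normal form diag(1,1,1,1,1,1,1,1,1).

∂_2: C_2 → C_1 acts by ∂[p,q,r] = [q,r] − [p,r] + [p,q]. For instance
  ∂[0,1,9] = [1,9] − [0,9] + [0,1],
  ∂[1,2,4] = [2,4] − [1,4] + [1,2].
The 30×20 boundary matrix has rank 20 and Smith normal form diag(1,1,1,1,1,1,1,1,1,1,1,1,1,1,1,1,1,1,1,2).

Now H_k = ker ∂_k / im ∂_{k+1}, so:

  H_0: rank C_0 − rank ∂_1 = 10 − 9 = 1, and the invariant factors of ∂_1 are all 1, so H_0 ≅ Z.
  H_1: rank ker ∂_1 − rank ∂_2 = (30 − 9) − 20 = 1, and ∂_2 has invariant factor 2 > 1, so H_1 ≅ Z ⊕ Z/2Z.
  H_2: rank ker ∂_2 − rank ∂_3 = (20 − 20) − 0 = 0, and there is no ∂_3, so H_2 ≅ 0.

H_0 ≅ Z,  H_1 ≅ Z ⊕ Z/2Z,  H_2 = 0.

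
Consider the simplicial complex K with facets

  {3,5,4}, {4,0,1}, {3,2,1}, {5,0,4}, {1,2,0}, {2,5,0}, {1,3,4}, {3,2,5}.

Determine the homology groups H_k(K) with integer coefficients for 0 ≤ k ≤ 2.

H_0 ≅ Z,  H_1 = 0,  H_2 ≅ Z.

K has 6 vertices, 12 edges, 8 triangles.
rank ∂_0 = 0, rank ∂_1 = 5 ⇒ b_0 = 6 − 0 − 5 = 1; all invariant factors of ∂_1 are 1 so no torsion. So H_0 ≅ Z.
rank ∂_1 = 5, rank ∂_2 = 7 ⇒ b_1 = 12 − 5 − 7 = 0; all invariant factors of ∂_2 are 1 so no torsion. So H_1 ≅ 0.
rank ∂_2 = 7, rank ∂_3 = 0 ⇒ b_2 = 8 − 7 − 0 = 1. So H_2 ≅ Z.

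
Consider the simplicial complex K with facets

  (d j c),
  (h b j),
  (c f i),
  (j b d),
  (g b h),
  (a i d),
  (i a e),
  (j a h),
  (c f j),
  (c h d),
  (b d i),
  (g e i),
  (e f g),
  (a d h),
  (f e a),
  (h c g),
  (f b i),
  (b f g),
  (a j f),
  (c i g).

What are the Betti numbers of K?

b_0 = 1, b_1 = 1, b_2 = 0.

Fix the vertex order a < b < c < d < e < f < g < h < i < j and write every simplex with vertices in increasing order. Then dim K = 2 and the simplices of K are:

  0-simplices (10): a, b, c, d, e, f, g, h, i, j
  1-simplices (30): ad, ae, af, ah, ai, aj, bd, bf, bg, bh, bi, bj, cd, cf, cg, ch, ci, cj, dh, di, dj, ef, eg, ei, fg, fi, fj, gh, gi, hj
  2-simplices (20): adh, adi, aef, aei, afj, ahj, bdi, bdj, bfg, bfi, bgh, bhj, cdh, cdj, cfi, cfj, cgh, cgi, efg, egi

giving chain groups C_0 ≅ Z^10, C_1 ≅ Z^30, C_2 ≅ Z^20.

The boundary map ∂_1: C_1 → C_0 is given by ∂[p,q] = [q] − [p].
As a 10×30 matrix over Z this has rank 9, with invariant factors (1,1,1,1,1,1,1,1,1).

∂_2: C_2 → C_1 acts by ∂[p,q,r] = [q,r] − [p,r] + [p,q]. For instance
  ∂cdh = dh − ch + cd,
  ∂bhj = hj − bj + bh.
This gives a 30×20 integer matrix of rank 20; reducing to Smith normal form yields diagonal entries (1,1,1,1,1,1,1,1,1,1,1,1,1,1,1,1,1,1,1,2).

From H_k ≅ ker(∂_k) / im(∂_{k+1}) we obtain:

  H_0: rank C_0 − rank ∂_1 = 10 − 9 = 1, and the invariant factors of ∂_1 are all 1, so H_0 = Z.
  H_1: rank ker ∂_1 − rank ∂_2 = (30 − 9) − 20 = 1, and ∂_2 has invariant factor 2 > 1, so H_1 = Z ⊕ Z/2Z.
  H_2: rank ker ∂_2 − rank ∂_3 = (20 − 20) − 0 = 0, and there is no ∂_3, so H_2 = 0.

As a check, the Euler characteristic is 10 − 30 + 20 = 0, which agrees with 1 − 1 + 0 = 0.

Hence the Betti numbers are b_0 = 1, b_1 = 1, b_2 = 0.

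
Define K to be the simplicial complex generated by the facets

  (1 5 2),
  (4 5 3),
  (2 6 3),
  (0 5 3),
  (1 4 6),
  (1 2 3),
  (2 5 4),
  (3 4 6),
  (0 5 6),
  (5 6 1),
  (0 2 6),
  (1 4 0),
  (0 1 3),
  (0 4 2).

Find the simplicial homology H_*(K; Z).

We work with the vertex ordering 0 < 1 < 2 < 3 < 4 < 5 < 6. The simplices of K, each written with vertices in increasing order, are:

  0-simplices (7): [0], [1], [2], [3], [4], [5], [6]
  1-simplices (21): [0,1], [0,2], [0,3], [0,4], [0,5], [0,6], [1,2], [1,3], [1,4], [1,5], [1,6], [2,3], [2,4], [2,5], [2,6], [3,4], [3,5], [3,6], [4,5], [4,6], [5,6]
  2-simplices (14): [0,1,3], [0,1,4], [0,2,4], [0,2,6], [0,3,5], [0,5,6], [1,2,3], [1,2,5], [1,4,6], [1,5,6], [2,3,6], [2,4,5], [3,4,5], [3,4,6]

Hence C_0 ≅ Z^7, C_1 ≅ Z^21, C_2 ≅ Z^14.

∂_1: C_1 → C_0 sends each edge [p,q] (with p < q) to q − p. For instance
  ∂[1,6] = [6] − [1].
As a 7×21 matrix over Z this has rank 6, with invariant factors (1,1,1,1,1,1).

∂_2: C_2 → C_1 sends each 2-simplex [p,q,r] to [q,r] − [p,r] + [p,q]. For instance
  ∂[1,4,6] = [4,6] − [1,6] + [1,4],
  ∂[0,2,4] = [2,4] − [0,4] + [0,2].
This gives a 21×14 integer matrix of rank 13; reducing to Smith normal form yields diagonal entries (1,1,1,1,1,1,1,1,1,1,1,1,1).

Reading off H_k = ker ∂_k / im ∂_{k+1}:

  H_0: rank C_0 − rank ∂_1 = 7 − 6 = 1, and the invariant factors of ∂_1 are all 1, so H_0 ≅ Z.
  H_1: rank ker ∂_1 − rank ∂_2 = (21 − 6) − 13 = 2, and the invariant factors of ∂_2 are all 1, so H_1 ≅ Z^2.
  H_2: rank ker ∂_2 − rank ∂_3 = (14 − 13) − 0 = 1, and there is no ∂_3, so H_2 ≅ Z.

(K is a triangulation of the torus T^2.)

H_0 = Z,  H_1 = Z^2,  H_2 = Z.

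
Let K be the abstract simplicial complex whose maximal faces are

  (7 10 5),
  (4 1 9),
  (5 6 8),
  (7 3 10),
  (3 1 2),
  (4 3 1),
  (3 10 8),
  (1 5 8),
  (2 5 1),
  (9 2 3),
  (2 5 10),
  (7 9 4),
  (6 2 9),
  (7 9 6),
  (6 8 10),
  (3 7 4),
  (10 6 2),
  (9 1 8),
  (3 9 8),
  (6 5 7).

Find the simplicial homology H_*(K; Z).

Take the total order 1 < 2 < 3 < 4 < 5 < 6 < 7 < 8 < 9 < 10 on the vertex set. Then K (dimension 2) consists of the simplices:

  0-simplices (10): [1], [2], [3], [4], [5], [6], [7], [8], [9], [10]
  1-simplices (30): (30 of them)
  2-simplices (20): (20 of them)

so the chain groups are C_0 ≅ Z^10, C_1 ≅ Z^30, C_2 ≅ Z^20.

∂_1: C_1 → C_0 sends each edge [p,q] (with p < q) to q − p. For instance
  ∂[6,9] = [9] − [6].
As a 10×30 matrix over Z this has rank 9, with invariant factors (1,1,1,1,1,1,1,1,1).

Boundary ∂_2: C_2 → C_1 acts by ∂[p,q,r] = [q,r] − [p,r] + [p,q]. For instance
  ∂[1,2,3] = [2,3] − [1,3] + [1,2],
  ∂[2,5,10] = [5,10] − [2,10] + [2,5].
The resulting 30×20 matrix has rank 20, and its Smith normal form has invariant factors (1,1,1,1,1,1,1,1,1,1,1,1,1,1,1,1,1,1,1,2).

Now H_k = ker ∂_k / im ∂_{k+1}, so:

  H_0: rank C_0 − rank ∂_1 = 10 − 9 = 1, and the invariant factors of ∂_1 are all 1, so H_0 ≅ Z.
  H_1: rank ker ∂_1 − rank ∂_2 = (30 − 9) − 20 = 1, and ∂_2 has invariant factor 2 > 1, so H_1 ≅ Z ⊕ Z/2Z.
  H_2: rank ker ∂_2 − rank ∂_3 = (20 − 20) − 0 = 0, and there is no ∂_3, so H_2 ≅ 0.

H_0 ≅ Z,  H_1 ≅ Z ⊕ Z/2Z,  H_2 = 0.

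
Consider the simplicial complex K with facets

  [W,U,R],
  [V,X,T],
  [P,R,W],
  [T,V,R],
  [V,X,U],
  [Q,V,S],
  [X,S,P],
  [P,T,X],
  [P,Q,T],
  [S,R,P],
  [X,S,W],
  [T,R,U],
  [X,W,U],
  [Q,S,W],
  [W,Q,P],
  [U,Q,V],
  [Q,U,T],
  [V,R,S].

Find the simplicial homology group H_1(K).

We work with the vertex ordering P < Q < R < S < T < U < V < W < X. The simplices of K, each written with vertices in increasing order, are:

  0-simplices (9): P, Q, R, S, T, U, V, W, X
  1-simplices (27): PQ, PR, PS, PT, PW, PX, QS, QT, QU, QV, QW, RS, RT, RU, RV, RW, SV, SW, SX, TU, TV, TX, UV, UW, UX, VX, WX
  2-simplices (18): PQT, PQW, PRS, PRW, PSX, PTX, QSV, QSW, QTU, QUV, RSV, RTU, RTV, RUW, SWX, TVX, UVX, UWX

so the chain groups are C_0 ≅ Z^9, C_1 ≅ Z^27, C_2 ≅ Z^18.

∂_1: C_1 → C_0 sends each edge [p,q] (with p < q) to q − p.
This gives a 9×27 integer matrix of rank 8; reducing to Smith normal form yields diagonal entries (1,1,1,1,1,1,1,1).

Boundary ∂_2: C_2 → C_1 maps a triangle to the signed sum of its edges. For instance
  ∂QSV = SV − QV + QS,
  ∂QSW = SW − QW + QS.
As a 27×18 matrix over Z this has rank 18, with invariant factors (1,1,1,1,1,1,1,1,1,1,1,1,1,1,1,1,1,2).

Computing H_k = (kernel of ∂_k) / (image of ∂_{k+1}):

  H_1: rank ker ∂_1 − rank ∂_2 = (27 − 8) − 18 = 1, and ∂_2 has invariant factor 2 > 1, so H_1 ≅ Z ⊕ Z/2.

(K is a triangulation of the Klein bottle.)

H_1 = Z ⊕ Z/2.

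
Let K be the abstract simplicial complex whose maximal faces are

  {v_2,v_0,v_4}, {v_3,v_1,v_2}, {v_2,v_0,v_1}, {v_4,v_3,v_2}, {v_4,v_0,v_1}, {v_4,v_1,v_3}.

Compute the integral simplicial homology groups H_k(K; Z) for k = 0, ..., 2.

K has 5 vertices, 9 edges, 6 triangles.
rank ∂_0 = 0, rank ∂_1 = 4 ⇒ b_0 = 5 − 0 − 4 = 1; all invariant factors of ∂_1 are 1 so no torsion. So H_0 ≅ Z.
rank ∂_1 = 4, rank ∂_2 = 5 ⇒ b_1 = 9 − 4 − 5 = 0; all invariant factors of ∂_2 are 1 so no torsion. So H_1 ≅ 0.
rank ∂_2 = 5, rank ∂_3 = 0 ⇒ b_2 = 6 − 5 − 0 = 1. So H_2 ≅ Z.

H_0 ≅ Z,  H_1 = 0,  H_2 ≅ Z.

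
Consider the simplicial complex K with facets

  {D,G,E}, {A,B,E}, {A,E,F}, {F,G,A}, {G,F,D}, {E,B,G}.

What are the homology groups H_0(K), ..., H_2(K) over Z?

Fix the vertex order A < B < D < E < F < G and write every simplex with vertices in increasing order. Then dim K = 2 and the simplices of K are:

  0-simplices (6): A, B, D, E, F, G
  1-simplices (12): AB, AE, AF, AG, BE, BG, DE, DF, DG, EF, EG, FG
  2-simplices (6): ABE, AEF, AFG, BEG, DEG, DFG

so the chain groups are C_0 ≅ Z^6, C_1 ≅ Z^12, C_2 ≅ Z^6.

Boundary ∂_1: C_1 → C_0 is given by ∂[p,q] = [q] − [p].
The 6×12 boundary matrix has rank 5 and Smith normal form diag(1,1,1,1,1).

∂_2: C_2 → C_1 acts by ∂[p,q,r] = [q,r] − [p,r] + [p,q]. For instance
  ∂ABE = BE − AE + AB,
  ∂AFG = FG − AG + AF.
As a 12×6 matrix over Z this has rank 6, with invariant factors (1,1,1,1,1,1).

Reading off H_k = ker ∂_k / im ∂_{k+1}:

  H_0: rank C_0 − rank ∂_1 = 6 − 5 = 1, and the invariant factors of ∂_1 are all 1, so H_0 = Z.
  H_1: rank ker ∂_1 − rank ∂_2 = (12 − 5) − 6 = 1, and the invariant factors of ∂_2 are all 1, so H_1 = Z.
  H_2: rank ker ∂_2 − rank ∂_3 = (6 − 6) − 0 = 0, and there is no ∂_3, so H_2 = 0.

H_0 ≅ Z,  H_1 ≅ Z,  H_2 = 0.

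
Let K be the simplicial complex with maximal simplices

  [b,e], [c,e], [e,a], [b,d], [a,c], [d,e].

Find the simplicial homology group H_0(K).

H_0 ≅ Z.

Fix the vertex order a < b < c < d < e and write every simplex with vertices in increasing order. Then dim K = 1 and the simplices of K are:

  0-simplices (5): a, b, c, d, e
  1-simplices (6): ac, ae, bd, be, ce, de

so the chain groups are C_0 ≅ Z^5, C_1 ≅ Z^6.

Boundary ∂_1: C_1 → C_0 sends each edge [p,q] (with p < q) to q − p. For instance
  ∂ce = e − c.
As a 5×6 matrix over Z this has rank 4, with invariant factors (1,1,1,1).

Computing H_k = (kernel of ∂_k) / (image of ∂_{k+1}):

  H_0: rank C_0 − rank ∂_1 = 5 − 4 = 1, and the invariant factors of ∂_1 are all 1, so H_0 ≅ Z.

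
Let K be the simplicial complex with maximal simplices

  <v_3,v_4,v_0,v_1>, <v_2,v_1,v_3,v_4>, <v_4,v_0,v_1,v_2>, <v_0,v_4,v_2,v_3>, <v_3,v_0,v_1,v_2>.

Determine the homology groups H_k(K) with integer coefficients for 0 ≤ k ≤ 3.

H_0 = Z,  H_1 = 0,  H_2 = 0,  H_3 = Z.

Fix the vertex order v_0 < v_1 < v_2 < v_3 < v_4 and write every simplex with vertices in increasing order. Then dim K = 3 and the simplices of K are:

  0-simplices (5): [v_0], [v_1], [v_2], [v_3], [v_4]
  1-simplices (10): [v_0,v_1], [v_0,v_2], [v_0,v_3], [v_0,v_4], [v_1,v_2], [v_1,v_3], [v_1,v_4], [v_2,v_3], [v_2,v_4], [v_3,v_4]
  2-simplices (10): [v_0,v_1,v_2], [v_0,v_1,v_3], [v_0,v_1,v_4], [v_0,v_2,v_3], [v_0,v_2,v_4], [v_0,v_3,v_4], [v_1,v_2,v_3], [v_1,v_2,v_4], [v_1,v_3,v_4], [v_2,v_3,v_4]
  3-simplices (5): [v_0,v_1,v_2,v_3], [v_0,v_1,v_2,v_4], [v_0,v_1,v_3,v_4], [v_0,v_2,v_3,v_4], [v_1,v_2,v_3,v_4]

Hence C_0 ≅ Z^5, C_1 ≅ Z^10, C_2 ≅ Z^10, C_3 ≅ Z^5.

The boundary map ∂_1: C_1 → C_0 maps an edge to its endpoints' difference, ∂[p,q] = q − p. For instance
  ∂[v_2,v_4] = [v_4] − [v_2].
The resulting 5×10 matrix has rank 4, and its Smith normal form has invariant factors (1,1,1,1).

The boundary map ∂_2: C_2 → C_1 maps a triangle to the signed sum of its edges. For instance
  ∂[v_0,v_1,v_2] = [v_1,v_2] − [v_0,v_2] + [v_0,v_1],
  ∂[v_1,v_2,v_4] = [v_2,v_4] − [v_1,v_4] + [v_1,v_2].
The resulting 10×10 matrix has rank 6, and its Smith normal form has invariant factors (1,1,1,1,1,1).

Boundary ∂_3: C_3 → C_2 sends each 3-simplex σ to the alternating sum Σ_i (−1)^i (σ with its i-th vertex removed). For instance
  ∂[v_0,v_1,v_3,v_4] = [v_1,v_3,v_4] − [v_0,v_3,v_4] + [v_0,v_1,v_4] − [v_0,v_1,v_3],
  ∂[v_0,v_1,v_2,v_3] = [v_1,v_2,v_3] − [v_0,v_2,v_3] + [v_0,v_1,v_3] − [v_0,v_1,v_2].
The resulting 10×5 matrix has rank 4, and its Smith normal form has invariant factors (1,1,1,1).

Computing H_k = (kernel of ∂_k) / (image of ∂_{k+1}):

  H_0: rank C_0 − rank ∂_1 = 5 − 4 = 1, and the invariant factors of ∂_1 are all 1, so H_0 = Z.
  H_1: rank ker ∂_1 − rank ∂_2 = (10 − 4) − 6 = 0, and the invariant factors of ∂_2 are all 1, so H_1 = 0.
  H_2: rank ker ∂_2 − rank ∂_3 = (10 − 6) − 4 = 0, and the invariant factors of ∂_3 are all 1, so H_2 = 0.
  H_3: rank ker ∂_3 − rank ∂_4 = (5 − 4) − 0 = 1, and there is no ∂_4, so H_3 = Z.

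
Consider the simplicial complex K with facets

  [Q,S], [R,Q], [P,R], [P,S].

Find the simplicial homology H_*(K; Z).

H_0 ≅ Z,  H_1 ≅ Z.

K has 4 vertices, 4 edges.
rank ∂_0 = 0, rank ∂_1 = 3 ⇒ b_0 = 4 − 0 − 3 = 1; all invariant factors of ∂_1 are 1 so no torsion. So H_0 ≅ Z.
rank ∂_1 = 3, rank ∂_2 = 0 ⇒ b_1 = 4 − 3 − 0 = 1. So H_1 ≅ Z.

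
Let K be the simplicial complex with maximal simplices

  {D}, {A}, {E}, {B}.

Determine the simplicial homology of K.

H_0 = Z^4.

K has 4 vertices.
rank ∂_0 = 0, rank ∂_1 = 0 ⇒ b_0 = 4 − 0 − 0 = 4. So H_0 = Z^4.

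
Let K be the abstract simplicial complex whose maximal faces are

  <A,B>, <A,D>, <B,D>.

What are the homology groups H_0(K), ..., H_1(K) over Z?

We work with the vertex ordering A < B < D. The simplices of K, each written with vertices in increasing order, are:

  0-simplices (3): A, B, D
  1-simplices (3): AB, AD, BD

giving chain groups C_0 ≅ Z^3, C_1 ≅ Z^3.

The boundary map ∂_1: C_1 → C_0 maps an edge to its endpoints' difference, ∂[p,q] = q − p. For instance
  ∂AD = D − A.
The resulting 3×3 matrix has rank 2, and its Smith normal form has invariant factors (1,1).

Reading off H_k = ker ∂_k / im ∂_{k+1}:

  H_0: rank C_0 − rank ∂_1 = 3 − 2 = 1, and the invariant factors of ∂_1 are all 1, so H_0 = Z.
  H_1: rank ker ∂_1 − rank ∂_2 = (3 − 2) − 0 = 1, and there is no ∂_2, so H_1 = Z.

(K is a triangulation of the circle S^1.)

H_0 = Z,  H_1 = Z.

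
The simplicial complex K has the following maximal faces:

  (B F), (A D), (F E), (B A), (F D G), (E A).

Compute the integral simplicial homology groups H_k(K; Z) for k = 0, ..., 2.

K has 6 vertices, 8 edges, 1 triangle.
rank ∂_0 = 0, rank ∂_1 = 5 ⇒ b_0 = 6 − 0 − 5 = 1; all invariant factors of ∂_1 are 1 so no torsion. So H_0 = Z.
rank ∂_1 = 5, rank ∂_2 = 1 ⇒ b_1 = 8 − 5 − 1 = 2; all invariant factors of ∂_2 are 1 so no torsion. So H_1 = Z^2.
rank ∂_2 = 1, rank ∂_3 = 0 ⇒ b_2 = 1 − 1 − 0 = 0. So H_2 = 0.

H_0 ≅ Z,  H_1 ≅ Z^2,  H_2 = 0.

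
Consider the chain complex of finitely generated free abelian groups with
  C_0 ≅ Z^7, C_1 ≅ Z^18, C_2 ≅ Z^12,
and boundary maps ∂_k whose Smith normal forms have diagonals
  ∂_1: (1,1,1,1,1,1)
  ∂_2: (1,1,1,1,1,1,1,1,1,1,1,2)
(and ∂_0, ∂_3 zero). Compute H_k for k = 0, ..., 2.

H_0 ≅ Z,  H_1 ≅ Z_2,  H_2 = 0.

H_0: b_0 = 7 − 0 − 6 = 1; torsion from ∂_1 factors > 1: none. So H_0 ≅ Z.
H_1: b_1 = 18 − 6 − 12 = 0; torsion from ∂_2 factors > 1: [2]. So H_1 ≅ Z_2.
H_2: b_2 = 12 − 12 − 0 = 0; torsion from ∂_3 factors > 1: none. So H_2 ≅ 0.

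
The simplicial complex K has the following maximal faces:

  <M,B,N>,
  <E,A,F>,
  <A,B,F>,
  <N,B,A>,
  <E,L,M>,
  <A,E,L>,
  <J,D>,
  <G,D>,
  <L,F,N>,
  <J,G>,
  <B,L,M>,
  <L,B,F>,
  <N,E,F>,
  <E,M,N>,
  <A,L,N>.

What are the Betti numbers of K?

We work with the vertex ordering A < B < D < E < F < G < J < L < M < N. The simplices of K, each written with vertices in increasing order, are:

  0-simplices (10): A, B, D, E, F, G, J, L, M, N
  1-simplices (21): AB, AE, AF, AL, AN, BF, BL, BM, BN, DG, DJ, EF, EL, EM, EN, FL, FN, GJ, LM, LN, MN
  2-simplices (12): ABF, ABN, AEF, AEL, ALN, BFL, BLM, BMN, EFN, ELM, EMN, FLN

so the chain groups are C_0 ≅ Z^10, C_1 ≅ Z^21, C_2 ≅ Z^12.

The boundary map ∂_1: C_1 → C_0 maps an edge to its endpoints' difference, ∂[p,q] = q − p. For instance
  ∂DG = G − D.
The 10×21 boundary matrix has rank 8 and Smith normal form diag(1,1,1,1,1,1,1,1).

Boundary ∂_2: C_2 → C_1 sends each 2-simplex [p,q,r] to [q,r] − [p,r] + [p,q]. For instance
  ∂EFN = FN − EN + EF,
  ∂EMN = MN − EN + EM.
This gives a 21×12 integer matrix of rank 12; reducing to Smith normal form yields diagonal entries (1,1,1,1,1,1,1,1,1,1,1,2).

Computing H_k = (kernel of ∂_k) / (image of ∂_{k+1}):

  H_0: rank C_0 − rank ∂_1 = 10 − 8 = 2, and the invariant factors of ∂_1 are all 1, so H_0 ≅ Z^2.
  H_1: rank ker ∂_1 − rank ∂_2 = (21 − 8) − 12 = 1, and ∂_2 has invariant factor 2 > 1, so H_1 ≅ Z ⊕ Z_2.
  H_2: rank ker ∂_2 − rank ∂_3 = (12 − 12) − 0 = 0, and there is no ∂_3, so H_2 ≅ 0.

As a check, the Euler characteristic is 10 − 21 + 12 = 1, which agrees with 2 − 1 + 0 = 1.

Hence the Betti numbers are b_0 = 2, b_1 = 1, b_2 = 0.

b_0 = 2, b_1 = 1, b_2 = 0.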